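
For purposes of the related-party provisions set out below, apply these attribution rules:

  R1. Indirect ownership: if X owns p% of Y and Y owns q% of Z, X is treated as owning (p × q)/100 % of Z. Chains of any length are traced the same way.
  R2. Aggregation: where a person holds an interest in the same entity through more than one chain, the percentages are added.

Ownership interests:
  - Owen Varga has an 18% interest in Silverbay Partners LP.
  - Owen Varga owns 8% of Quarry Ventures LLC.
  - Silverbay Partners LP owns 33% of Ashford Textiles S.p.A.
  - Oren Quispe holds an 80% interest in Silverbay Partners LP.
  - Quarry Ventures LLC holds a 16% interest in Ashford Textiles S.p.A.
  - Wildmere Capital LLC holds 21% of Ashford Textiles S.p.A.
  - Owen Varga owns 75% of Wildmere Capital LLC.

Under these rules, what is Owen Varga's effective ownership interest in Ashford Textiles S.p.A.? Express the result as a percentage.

Chain via Quarry Ventures LLC (R1): 8% × 16% = 1.28% of Ashford Textiles S.p.A.
Chain via Silverbay Partners LP (R1): 18% × 33% = 5.94% of Ashford Textiles S.p.A.
Chain via Wildmere Capital LLC (R1): 75% × 21% = 15.75% of Ashford Textiles S.p.A.
Aggregating (R2): 1.28% + 5.94% + 15.75% = 22.97%.

22.97%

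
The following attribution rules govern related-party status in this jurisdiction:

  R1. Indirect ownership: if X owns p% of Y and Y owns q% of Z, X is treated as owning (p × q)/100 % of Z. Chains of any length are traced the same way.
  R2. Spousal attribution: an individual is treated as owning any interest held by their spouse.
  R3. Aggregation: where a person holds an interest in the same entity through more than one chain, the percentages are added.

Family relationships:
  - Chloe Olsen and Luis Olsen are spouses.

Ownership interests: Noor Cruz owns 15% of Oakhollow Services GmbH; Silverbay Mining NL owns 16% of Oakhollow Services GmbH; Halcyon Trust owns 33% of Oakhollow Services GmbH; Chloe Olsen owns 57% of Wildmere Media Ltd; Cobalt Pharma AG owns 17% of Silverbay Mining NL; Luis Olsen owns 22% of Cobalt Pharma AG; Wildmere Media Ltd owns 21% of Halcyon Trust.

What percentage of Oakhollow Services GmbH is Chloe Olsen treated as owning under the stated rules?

By spousal attribution (R2), Chloe Olsen is treated as owning Luis Olsen's 22% interest in Cobalt Pharma AG.
Chain via Wildmere Media Ltd → Halcyon Trust (R1): 57% × 21% × 33% = 3.9501% of Oakhollow Services GmbH.
Chain via Cobalt Pharma AG → Silverbay Mining NL (R1): 22% × 17% × 16% = 0.5984% of Oakhollow Services GmbH.
Aggregating (R3): 3.9501% + 0.5984% = 4.5485%.

4.5485%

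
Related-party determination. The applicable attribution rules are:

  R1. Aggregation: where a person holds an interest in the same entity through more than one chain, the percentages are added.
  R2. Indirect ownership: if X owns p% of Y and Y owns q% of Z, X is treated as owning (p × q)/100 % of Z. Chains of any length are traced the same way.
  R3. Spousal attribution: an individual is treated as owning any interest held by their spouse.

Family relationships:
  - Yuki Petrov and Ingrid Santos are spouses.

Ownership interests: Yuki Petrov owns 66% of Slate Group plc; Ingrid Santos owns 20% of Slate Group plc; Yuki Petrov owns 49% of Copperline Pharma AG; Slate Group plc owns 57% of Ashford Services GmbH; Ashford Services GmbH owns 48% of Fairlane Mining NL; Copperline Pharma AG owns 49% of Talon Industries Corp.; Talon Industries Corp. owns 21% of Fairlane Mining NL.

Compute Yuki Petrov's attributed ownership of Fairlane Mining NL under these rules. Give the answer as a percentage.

28.5717%

By spousal attribution (R3), Yuki Petrov is treated as also owning Ingrid Santos's interest in Slate Group plc, giving 66% + 20% = 86%.
Chain via Copperline Pharma AG → Talon Industries Corp. (R2): 49% × 49% × 21% = 5.0421% of Fairlane Mining NL.
Chain via Slate Group plc → Ashford Services GmbH (R2): 86% × 57% × 48% = 23.5296% of Fairlane Mining NL.
Aggregating (R1): 5.0421% + 23.5296% = 28.5717%.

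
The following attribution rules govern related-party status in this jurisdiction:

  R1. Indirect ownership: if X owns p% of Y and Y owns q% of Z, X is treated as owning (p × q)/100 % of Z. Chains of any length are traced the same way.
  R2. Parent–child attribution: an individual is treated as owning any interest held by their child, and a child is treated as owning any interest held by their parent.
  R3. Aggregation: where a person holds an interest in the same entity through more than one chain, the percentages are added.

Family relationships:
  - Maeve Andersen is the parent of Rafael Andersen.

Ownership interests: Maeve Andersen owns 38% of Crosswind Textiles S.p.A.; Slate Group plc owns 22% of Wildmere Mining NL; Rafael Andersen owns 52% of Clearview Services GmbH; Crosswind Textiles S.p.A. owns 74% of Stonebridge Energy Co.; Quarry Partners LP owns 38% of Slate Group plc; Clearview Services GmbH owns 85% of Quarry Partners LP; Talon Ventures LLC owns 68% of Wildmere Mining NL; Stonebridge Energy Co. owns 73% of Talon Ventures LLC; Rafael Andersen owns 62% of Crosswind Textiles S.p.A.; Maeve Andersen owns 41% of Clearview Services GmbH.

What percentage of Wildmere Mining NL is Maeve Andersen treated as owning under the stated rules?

By parent–child attribution (R2), Maeve Andersen is treated as also owning Rafael Andersen's interest in Clearview Services GmbH, giving 41% + 52% = 93%.
By parent–child attribution (R2), Maeve Andersen is treated as also owning Rafael Andersen's interest in Crosswind Textiles S.p.A, giving 38% + 62% = 100%.
Chain via Clearview Services GmbH → Quarry Partners LP → Slate Group plc (R1): 93% × 85% × 38% × 22% = 6.60858% of Wildmere Mining NL.
Chain via Crosswind Textiles S.p.A. → Stonebridge Energy Co. → Talon Ventures LLC (R1): 100% × 74% × 73% × 68% = 36.7336% of Wildmere Mining NL.
Aggregating (R3): 6.60858% + 36.7336% = 43.34218%.

43.34218%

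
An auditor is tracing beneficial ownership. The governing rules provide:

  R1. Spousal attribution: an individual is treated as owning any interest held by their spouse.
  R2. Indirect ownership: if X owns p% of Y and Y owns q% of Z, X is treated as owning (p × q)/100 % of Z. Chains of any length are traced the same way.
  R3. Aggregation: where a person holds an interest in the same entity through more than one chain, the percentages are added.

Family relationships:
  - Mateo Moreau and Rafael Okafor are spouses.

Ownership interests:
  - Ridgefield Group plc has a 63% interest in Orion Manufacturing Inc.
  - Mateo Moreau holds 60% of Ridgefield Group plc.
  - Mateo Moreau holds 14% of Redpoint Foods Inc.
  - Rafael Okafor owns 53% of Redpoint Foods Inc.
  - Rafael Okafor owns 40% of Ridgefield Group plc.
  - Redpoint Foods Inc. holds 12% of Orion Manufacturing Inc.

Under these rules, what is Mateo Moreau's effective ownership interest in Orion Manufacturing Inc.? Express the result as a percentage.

71.04%

By spousal attribution (R1), Mateo Moreau is treated as also owning Rafael Okafor's interest in Redpoint Foods Inc, giving 14% + 53% = 67%.
By spousal attribution (R1), Mateo Moreau is treated as also owning Rafael Okafor's interest in Ridgefield Group plc, giving 60% + 40% = 100%.
Chain via Redpoint Foods Inc. (R2): 67% × 12% = 8.04% of Orion Manufacturing Inc.
Chain via Ridgefield Group plc (R2): 100% × 63% = 63% of Orion Manufacturing Inc.
Aggregating (R3): 8.04% + 63% = 71.04%.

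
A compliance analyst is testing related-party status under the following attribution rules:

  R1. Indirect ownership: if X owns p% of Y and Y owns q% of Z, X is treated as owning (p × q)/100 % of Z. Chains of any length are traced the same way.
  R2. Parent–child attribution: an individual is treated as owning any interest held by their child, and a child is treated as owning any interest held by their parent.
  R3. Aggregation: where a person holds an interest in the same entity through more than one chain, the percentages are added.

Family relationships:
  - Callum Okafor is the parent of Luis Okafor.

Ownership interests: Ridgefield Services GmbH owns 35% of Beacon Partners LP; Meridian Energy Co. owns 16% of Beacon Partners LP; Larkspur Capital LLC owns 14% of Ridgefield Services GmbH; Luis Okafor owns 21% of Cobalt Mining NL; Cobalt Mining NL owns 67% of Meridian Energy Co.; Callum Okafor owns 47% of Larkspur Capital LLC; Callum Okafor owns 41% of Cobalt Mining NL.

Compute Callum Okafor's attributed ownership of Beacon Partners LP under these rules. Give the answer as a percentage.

By parent–child attribution (R2), Callum Okafor is treated as also owning Luis Okafor's interest in Cobalt Mining NL, giving 41% + 21% = 62%.
Chain via Cobalt Mining NL → Meridian Energy Co. (R1): 62% × 67% × 16% = 6.6464% of Beacon Partners LP.
Chain via Larkspur Capital LLC → Ridgefield Services GmbH (R1): 47% × 14% × 35% = 2.303% of Beacon Partners LP.
Aggregating (R3): 6.6464% + 2.303% = 8.9494%.

8.9494%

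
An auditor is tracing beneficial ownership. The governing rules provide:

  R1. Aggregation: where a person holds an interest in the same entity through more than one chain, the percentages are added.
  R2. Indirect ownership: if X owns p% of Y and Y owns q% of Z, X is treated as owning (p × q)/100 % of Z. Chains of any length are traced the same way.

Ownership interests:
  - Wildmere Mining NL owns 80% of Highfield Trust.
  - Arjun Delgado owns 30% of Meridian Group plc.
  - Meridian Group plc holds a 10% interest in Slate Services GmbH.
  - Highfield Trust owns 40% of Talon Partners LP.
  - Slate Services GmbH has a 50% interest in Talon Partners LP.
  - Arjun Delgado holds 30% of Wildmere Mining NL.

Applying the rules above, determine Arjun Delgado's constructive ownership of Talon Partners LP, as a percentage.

11.1%

Chain via Wildmere Mining NL → Highfield Trust (R2): 30% × 80% × 40% = 9.6% of Talon Partners LP.
Chain via Meridian Group plc → Slate Services GmbH (R2): 30% × 10% × 50% = 1.5% of Talon Partners LP.
Aggregating (R1): 9.6% + 1.5% = 11.1%.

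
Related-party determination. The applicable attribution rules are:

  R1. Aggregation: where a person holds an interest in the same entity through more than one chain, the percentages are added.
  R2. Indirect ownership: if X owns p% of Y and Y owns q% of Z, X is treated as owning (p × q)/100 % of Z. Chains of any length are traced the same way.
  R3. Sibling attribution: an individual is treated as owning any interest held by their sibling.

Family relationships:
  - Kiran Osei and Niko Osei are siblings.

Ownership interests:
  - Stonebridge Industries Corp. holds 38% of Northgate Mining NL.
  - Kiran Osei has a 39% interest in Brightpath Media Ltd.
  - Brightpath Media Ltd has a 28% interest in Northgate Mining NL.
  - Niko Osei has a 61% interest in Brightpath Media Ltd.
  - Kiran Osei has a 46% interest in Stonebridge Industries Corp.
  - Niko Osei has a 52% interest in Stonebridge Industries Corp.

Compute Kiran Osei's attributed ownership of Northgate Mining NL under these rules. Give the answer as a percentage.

65.24%

By sibling attribution (R3), Kiran Osei is treated as also owning Niko Osei's interest in Stonebridge Industries Corp, giving 46% + 52% = 98%.
By sibling attribution (R3), Kiran Osei is treated as also owning Niko Osei's interest in Brightpath Media Ltd, giving 39% + 61% = 100%.
Chain via Stonebridge Industries Corp. (R2): 98% × 38% = 37.24% of Northgate Mining NL.
Chain via Brightpath Media Ltd (R2): 100% × 28% = 28% of Northgate Mining NL.
Aggregating (R1): 37.24% + 28% = 65.24%.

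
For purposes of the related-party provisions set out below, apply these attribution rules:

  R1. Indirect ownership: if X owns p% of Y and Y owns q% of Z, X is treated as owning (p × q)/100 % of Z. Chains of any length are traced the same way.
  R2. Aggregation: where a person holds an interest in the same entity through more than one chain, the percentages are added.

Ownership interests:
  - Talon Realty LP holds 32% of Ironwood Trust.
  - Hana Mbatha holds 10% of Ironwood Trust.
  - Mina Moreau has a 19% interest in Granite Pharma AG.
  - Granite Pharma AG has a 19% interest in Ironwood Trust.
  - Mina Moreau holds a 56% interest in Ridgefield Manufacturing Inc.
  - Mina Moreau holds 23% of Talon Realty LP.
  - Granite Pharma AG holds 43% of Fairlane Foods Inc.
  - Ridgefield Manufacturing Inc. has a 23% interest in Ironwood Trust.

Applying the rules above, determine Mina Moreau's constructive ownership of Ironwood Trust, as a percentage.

Chain via Ridgefield Manufacturing Inc. (R1): 56% × 23% = 12.88% of Ironwood Trust.
Chain via Granite Pharma AG (R1): 19% × 19% = 3.61% of Ironwood Trust.
Chain via Talon Realty LP (R1): 23% × 32% = 7.36% of Ironwood Trust.
Aggregating (R2): 12.88% + 3.61% + 7.36% = 23.85%.

23.85%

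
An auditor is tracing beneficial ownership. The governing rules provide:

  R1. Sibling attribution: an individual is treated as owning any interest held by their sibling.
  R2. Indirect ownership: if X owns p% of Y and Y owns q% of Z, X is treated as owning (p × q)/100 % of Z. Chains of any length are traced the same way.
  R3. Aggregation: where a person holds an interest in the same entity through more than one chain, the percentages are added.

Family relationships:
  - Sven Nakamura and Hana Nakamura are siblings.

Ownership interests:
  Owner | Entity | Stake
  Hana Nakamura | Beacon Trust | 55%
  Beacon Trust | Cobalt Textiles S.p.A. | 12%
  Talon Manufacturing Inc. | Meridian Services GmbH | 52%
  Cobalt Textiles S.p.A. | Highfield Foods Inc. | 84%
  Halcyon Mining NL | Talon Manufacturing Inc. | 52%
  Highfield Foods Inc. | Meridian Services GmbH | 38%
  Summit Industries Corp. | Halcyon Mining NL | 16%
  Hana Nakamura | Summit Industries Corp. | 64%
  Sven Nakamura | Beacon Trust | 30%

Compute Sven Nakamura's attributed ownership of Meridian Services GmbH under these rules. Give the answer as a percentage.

By sibling attribution (R1), Sven Nakamura is treated as also owning Hana Nakamura's interest in Beacon Trust, giving 30% + 55% = 85%.
By sibling attribution (R1), Sven Nakamura is treated as owning Hana Nakamura's 64% interest in Summit Industries Corp.
Chain via Beacon Trust → Cobalt Textiles S.p.A. → Highfield Foods Inc. (R2): 85% × 12% × 84% × 38% = 3.25584% of Meridian Services GmbH.
Chain via Summit Industries Corp. → Halcyon Mining NL → Talon Manufacturing Inc. (R2): 64% × 16% × 52% × 52% = 2.768896% of Meridian Services GmbH.
Aggregating (R3): 3.25584% + 2.768896% = 6.024736%.

6.024736%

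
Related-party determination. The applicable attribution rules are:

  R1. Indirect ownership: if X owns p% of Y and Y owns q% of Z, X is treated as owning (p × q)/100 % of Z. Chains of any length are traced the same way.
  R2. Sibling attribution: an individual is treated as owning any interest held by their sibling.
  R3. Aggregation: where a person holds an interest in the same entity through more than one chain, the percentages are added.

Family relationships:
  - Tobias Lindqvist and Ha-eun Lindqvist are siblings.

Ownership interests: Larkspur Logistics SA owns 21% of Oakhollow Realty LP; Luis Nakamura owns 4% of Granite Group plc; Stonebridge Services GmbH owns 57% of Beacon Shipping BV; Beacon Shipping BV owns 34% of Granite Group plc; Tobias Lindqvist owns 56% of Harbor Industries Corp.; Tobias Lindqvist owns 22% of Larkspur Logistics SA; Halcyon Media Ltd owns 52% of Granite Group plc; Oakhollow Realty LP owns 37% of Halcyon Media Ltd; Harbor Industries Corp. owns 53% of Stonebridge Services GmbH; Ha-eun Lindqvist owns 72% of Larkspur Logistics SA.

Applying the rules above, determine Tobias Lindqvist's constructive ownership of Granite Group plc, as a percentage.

9.54996%

By sibling attribution (R2), Tobias Lindqvist is treated as also owning Ha-eun Lindqvist's interest in Larkspur Logistics SA, giving 22% + 72% = 94%.
Chain via Larkspur Logistics SA → Oakhollow Realty LP → Halcyon Media Ltd (R1): 94% × 21% × 37% × 52% = 3.797976% of Granite Group plc.
Chain via Harbor Industries Corp. → Stonebridge Services GmbH → Beacon Shipping BV (R1): 56% × 53% × 57% × 34% = 5.751984% of Granite Group plc.
Aggregating (R3): 3.797976% + 5.751984% = 9.54996%.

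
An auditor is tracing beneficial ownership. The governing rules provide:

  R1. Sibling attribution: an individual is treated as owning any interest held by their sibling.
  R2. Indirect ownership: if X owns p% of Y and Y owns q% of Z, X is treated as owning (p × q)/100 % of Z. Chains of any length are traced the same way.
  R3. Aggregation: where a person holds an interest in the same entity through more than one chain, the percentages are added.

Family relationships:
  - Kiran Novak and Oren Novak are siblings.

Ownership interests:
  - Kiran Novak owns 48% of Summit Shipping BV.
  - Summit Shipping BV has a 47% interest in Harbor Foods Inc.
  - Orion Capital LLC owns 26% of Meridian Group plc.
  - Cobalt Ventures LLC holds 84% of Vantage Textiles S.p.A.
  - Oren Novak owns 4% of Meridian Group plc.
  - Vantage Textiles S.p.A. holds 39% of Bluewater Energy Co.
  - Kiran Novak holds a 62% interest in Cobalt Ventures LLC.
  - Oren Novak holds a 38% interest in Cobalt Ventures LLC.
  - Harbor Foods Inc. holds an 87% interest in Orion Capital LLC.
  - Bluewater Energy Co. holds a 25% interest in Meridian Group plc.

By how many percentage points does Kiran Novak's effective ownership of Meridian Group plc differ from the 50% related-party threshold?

By sibling attribution (R1), Kiran Novak is treated as also owning Oren Novak's interest in Cobalt Ventures LLC, giving 62% + 38% = 100%.
By sibling attribution (R1), Kiran Novak is treated as owning Oren Novak's 4% interest in Meridian Group plc.
Chain via Summit Shipping BV → Harbor Foods Inc. → Orion Capital LLC (R2): 48% × 47% × 87% × 26% = 5.103072% of Meridian Group plc.
Chain via Cobalt Ventures LLC → Vantage Textiles S.p.A. → Bluewater Energy Co. (R2): 100% × 84% × 39% × 25% = 8.19% of Meridian Group plc.
Direct interest in Meridian Group plc: 4%.
Aggregating (R3): 5.103072% + 8.19% + 4% = 17.293072%.
17.293072% falls short of the 50% threshold by 32.706928 percentage points.

32.706928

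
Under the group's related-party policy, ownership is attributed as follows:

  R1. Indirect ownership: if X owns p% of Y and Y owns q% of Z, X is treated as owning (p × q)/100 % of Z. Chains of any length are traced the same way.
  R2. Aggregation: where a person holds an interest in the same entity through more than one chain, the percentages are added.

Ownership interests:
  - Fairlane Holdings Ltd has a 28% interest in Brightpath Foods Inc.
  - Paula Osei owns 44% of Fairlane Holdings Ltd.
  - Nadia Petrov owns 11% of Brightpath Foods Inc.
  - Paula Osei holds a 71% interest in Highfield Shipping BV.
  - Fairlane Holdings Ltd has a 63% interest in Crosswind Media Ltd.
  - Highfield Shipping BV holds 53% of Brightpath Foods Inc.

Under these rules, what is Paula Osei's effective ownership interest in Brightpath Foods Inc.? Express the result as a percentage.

49.95%

Chain via Highfield Shipping BV (R1): 71% × 53% = 37.63% of Brightpath Foods Inc.
Chain via Fairlane Holdings Ltd (R1): 44% × 28% = 12.32% of Brightpath Foods Inc.
Aggregating (R2): 37.63% + 12.32% = 49.95%.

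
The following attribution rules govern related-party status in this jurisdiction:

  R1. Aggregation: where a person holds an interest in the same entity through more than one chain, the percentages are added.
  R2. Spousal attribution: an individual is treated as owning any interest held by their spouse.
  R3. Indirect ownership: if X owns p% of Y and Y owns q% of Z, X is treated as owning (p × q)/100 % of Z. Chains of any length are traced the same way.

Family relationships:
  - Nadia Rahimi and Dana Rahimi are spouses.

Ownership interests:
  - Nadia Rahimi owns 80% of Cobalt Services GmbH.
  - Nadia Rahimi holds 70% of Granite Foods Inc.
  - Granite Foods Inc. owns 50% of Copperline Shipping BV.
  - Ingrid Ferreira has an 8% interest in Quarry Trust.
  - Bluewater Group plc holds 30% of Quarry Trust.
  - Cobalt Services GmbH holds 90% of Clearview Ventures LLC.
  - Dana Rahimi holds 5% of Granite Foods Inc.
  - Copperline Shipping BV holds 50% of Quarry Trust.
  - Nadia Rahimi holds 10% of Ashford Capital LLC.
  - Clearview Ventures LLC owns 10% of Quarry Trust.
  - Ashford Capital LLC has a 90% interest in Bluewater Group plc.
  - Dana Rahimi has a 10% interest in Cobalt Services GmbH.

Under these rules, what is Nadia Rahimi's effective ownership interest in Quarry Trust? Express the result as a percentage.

29.55%

By spousal attribution (R2), Nadia Rahimi is treated as also owning Dana Rahimi's interest in Cobalt Services GmbH, giving 80% + 10% = 90%.
By spousal attribution (R2), Nadia Rahimi is treated as also owning Dana Rahimi's interest in Granite Foods Inc, giving 70% + 5% = 75%.
Chain via Cobalt Services GmbH → Clearview Ventures LLC (R3): 90% × 90% × 10% = 8.1% of Quarry Trust.
Chain via Granite Foods Inc. → Copperline Shipping BV (R3): 75% × 50% × 50% = 18.75% of Quarry Trust.
Chain via Ashford Capital LLC → Bluewater Group plc (R3): 10% × 90% × 30% = 2.7% of Quarry Trust.
Aggregating (R1): 8.1% + 18.75% + 2.7% = 29.55%.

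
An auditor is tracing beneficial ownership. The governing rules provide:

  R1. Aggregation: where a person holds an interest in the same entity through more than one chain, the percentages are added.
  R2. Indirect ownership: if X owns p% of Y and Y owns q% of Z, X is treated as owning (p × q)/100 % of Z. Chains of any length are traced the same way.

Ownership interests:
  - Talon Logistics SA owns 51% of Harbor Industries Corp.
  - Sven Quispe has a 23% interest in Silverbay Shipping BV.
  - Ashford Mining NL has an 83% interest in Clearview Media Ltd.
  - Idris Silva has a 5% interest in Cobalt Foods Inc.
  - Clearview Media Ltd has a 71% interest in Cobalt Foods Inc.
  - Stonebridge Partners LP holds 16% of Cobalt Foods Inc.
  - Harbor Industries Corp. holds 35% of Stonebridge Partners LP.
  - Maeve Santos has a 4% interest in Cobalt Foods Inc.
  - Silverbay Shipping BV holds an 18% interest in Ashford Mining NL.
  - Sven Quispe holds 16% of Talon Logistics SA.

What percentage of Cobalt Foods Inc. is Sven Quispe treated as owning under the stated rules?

Chain via Silverbay Shipping BV → Ashford Mining NL → Clearview Media Ltd (R2): 23% × 18% × 83% × 71% = 2.439702% of Cobalt Foods Inc.
Chain via Talon Logistics SA → Harbor Industries Corp. → Stonebridge Partners LP (R2): 16% × 51% × 35% × 16% = 0.45696% of Cobalt Foods Inc.
Aggregating (R1): 2.439702% + 0.45696% = 2.896662%.

2.896662%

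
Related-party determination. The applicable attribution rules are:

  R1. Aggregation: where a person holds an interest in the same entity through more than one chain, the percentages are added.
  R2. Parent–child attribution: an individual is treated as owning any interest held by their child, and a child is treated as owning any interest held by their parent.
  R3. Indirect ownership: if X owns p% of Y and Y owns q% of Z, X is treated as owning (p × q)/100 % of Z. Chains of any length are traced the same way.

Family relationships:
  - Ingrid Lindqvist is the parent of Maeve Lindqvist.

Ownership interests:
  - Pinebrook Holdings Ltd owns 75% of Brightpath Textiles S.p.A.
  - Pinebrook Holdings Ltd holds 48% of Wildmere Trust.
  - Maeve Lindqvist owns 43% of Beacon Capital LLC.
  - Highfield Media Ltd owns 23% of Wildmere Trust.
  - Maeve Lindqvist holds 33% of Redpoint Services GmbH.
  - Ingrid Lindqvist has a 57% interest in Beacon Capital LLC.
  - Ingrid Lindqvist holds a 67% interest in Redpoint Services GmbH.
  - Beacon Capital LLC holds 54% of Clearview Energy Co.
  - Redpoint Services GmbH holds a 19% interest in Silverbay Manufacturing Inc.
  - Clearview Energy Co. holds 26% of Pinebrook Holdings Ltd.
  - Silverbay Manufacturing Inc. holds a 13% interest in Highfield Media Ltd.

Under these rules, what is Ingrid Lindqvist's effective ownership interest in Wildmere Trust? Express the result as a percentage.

7.3073%

By parent–child attribution (R2), Ingrid Lindqvist is treated as also owning Maeve Lindqvist's interest in Beacon Capital LLC, giving 57% + 43% = 100%.
By parent–child attribution (R2), Ingrid Lindqvist is treated as also owning Maeve Lindqvist's interest in Redpoint Services GmbH, giving 67% + 33% = 100%.
Chain via Beacon Capital LLC → Clearview Energy Co. → Pinebrook Holdings Ltd (R3): 100% × 54% × 26% × 48% = 6.7392% of Wildmere Trust.
Chain via Redpoint Services GmbH → Silverbay Manufacturing Inc. → Highfield Media Ltd (R3): 100% × 19% × 13% × 23% = 0.5681% of Wildmere Trust.
Aggregating (R1): 6.7392% + 0.5681% = 7.3073%.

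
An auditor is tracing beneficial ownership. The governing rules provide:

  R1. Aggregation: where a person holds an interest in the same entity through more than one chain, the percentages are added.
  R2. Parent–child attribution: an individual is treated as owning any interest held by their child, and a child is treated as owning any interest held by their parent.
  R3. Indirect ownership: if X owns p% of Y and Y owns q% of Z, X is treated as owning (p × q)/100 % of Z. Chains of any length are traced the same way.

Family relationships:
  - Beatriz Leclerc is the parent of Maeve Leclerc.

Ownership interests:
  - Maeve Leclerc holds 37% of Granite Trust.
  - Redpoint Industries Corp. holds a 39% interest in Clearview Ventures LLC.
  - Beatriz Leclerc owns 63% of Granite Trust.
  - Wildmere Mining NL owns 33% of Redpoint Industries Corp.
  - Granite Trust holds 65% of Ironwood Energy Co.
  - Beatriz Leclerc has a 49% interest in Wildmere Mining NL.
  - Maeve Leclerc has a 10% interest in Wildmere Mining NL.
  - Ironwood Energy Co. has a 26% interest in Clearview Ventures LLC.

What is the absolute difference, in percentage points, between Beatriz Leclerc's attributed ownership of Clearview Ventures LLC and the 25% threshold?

By parent–child attribution (R2), Beatriz Leclerc is treated as also owning Maeve Leclerc's interest in Wildmere Mining NL, giving 49% + 10% = 59%.
By parent–child attribution (R2), Beatriz Leclerc is treated as also owning Maeve Leclerc's interest in Granite Trust, giving 63% + 37% = 100%.
Chain via Wildmere Mining NL → Redpoint Industries Corp. (R3): 59% × 33% × 39% = 7.5933% of Clearview Ventures LLC.
Chain via Granite Trust → Ironwood Energy Co. (R3): 100% × 65% × 26% = 16.9% of Clearview Ventures LLC.
Aggregating (R1): 7.5933% + 16.9% = 24.4933%.
24.4933% falls short of the 25% threshold by 0.5067 percentage points.

0.5067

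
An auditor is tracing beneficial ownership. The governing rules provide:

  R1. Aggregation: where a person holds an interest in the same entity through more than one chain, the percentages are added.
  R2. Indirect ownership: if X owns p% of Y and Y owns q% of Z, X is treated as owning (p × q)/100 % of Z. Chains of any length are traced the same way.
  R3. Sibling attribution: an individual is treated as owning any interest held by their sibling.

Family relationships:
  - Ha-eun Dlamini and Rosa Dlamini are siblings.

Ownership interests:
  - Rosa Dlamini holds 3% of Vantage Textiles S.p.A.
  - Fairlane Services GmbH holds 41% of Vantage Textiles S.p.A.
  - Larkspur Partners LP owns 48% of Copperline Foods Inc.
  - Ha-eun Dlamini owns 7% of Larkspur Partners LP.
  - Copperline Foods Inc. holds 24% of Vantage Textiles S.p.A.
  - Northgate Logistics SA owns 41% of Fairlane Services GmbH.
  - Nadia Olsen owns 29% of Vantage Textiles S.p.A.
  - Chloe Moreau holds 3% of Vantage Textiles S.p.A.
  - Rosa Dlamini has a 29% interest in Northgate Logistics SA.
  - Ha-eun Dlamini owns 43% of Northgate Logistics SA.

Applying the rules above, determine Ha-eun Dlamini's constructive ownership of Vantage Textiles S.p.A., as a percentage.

15.9096%

By sibling attribution (R3), Ha-eun Dlamini is treated as also owning Rosa Dlamini's interest in Northgate Logistics SA, giving 43% + 29% = 72%.
By sibling attribution (R3), Ha-eun Dlamini is treated as owning Rosa Dlamini's 3% interest in Vantage Textiles S.p.A.
Chain via Larkspur Partners LP → Copperline Foods Inc. (R2): 7% × 48% × 24% = 0.8064% of Vantage Textiles S.p.A.
Chain via Northgate Logistics SA → Fairlane Services GmbH (R2): 72% × 41% × 41% = 12.1032% of Vantage Textiles S.p.A.
Direct interest in Vantage Textiles S.p.A: 3%.
Aggregating (R1): 0.8064% + 12.1032% + 3% = 15.9096%.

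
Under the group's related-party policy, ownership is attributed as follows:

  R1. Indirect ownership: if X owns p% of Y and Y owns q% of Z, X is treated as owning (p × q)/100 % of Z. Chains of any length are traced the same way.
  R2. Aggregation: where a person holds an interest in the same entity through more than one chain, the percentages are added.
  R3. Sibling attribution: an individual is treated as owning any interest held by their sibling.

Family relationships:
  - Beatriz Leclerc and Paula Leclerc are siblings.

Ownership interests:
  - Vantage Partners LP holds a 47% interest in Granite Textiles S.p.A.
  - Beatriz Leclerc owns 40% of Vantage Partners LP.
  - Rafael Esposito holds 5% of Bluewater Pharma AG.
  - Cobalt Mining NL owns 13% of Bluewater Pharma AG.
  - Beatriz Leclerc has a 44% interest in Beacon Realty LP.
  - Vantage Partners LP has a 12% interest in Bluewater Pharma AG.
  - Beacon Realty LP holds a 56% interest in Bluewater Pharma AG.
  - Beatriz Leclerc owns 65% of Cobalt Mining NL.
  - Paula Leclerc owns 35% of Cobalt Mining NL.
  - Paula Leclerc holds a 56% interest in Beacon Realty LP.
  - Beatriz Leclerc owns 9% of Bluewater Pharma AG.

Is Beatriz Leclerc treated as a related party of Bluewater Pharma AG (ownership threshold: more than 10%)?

By sibling attribution (R3), Beatriz Leclerc is treated as also owning Paula Leclerc's interest in Cobalt Mining NL, giving 65% + 35% = 100%.
By sibling attribution (R3), Beatriz Leclerc is treated as also owning Paula Leclerc's interest in Beacon Realty LP, giving 44% + 56% = 100%.
Chain via Cobalt Mining NL (R1): 100% × 13% = 13% of Bluewater Pharma AG.
Chain via Beacon Realty LP (R1): 100% × 56% = 56% of Bluewater Pharma AG.
Chain via Vantage Partners LP (R1): 40% × 12% = 4.8% of Bluewater Pharma AG.
Direct interest in Bluewater Pharma AG: 9%.
Aggregating (R2): 13% + 56% + 4.8% + 9% = 82.8%.
82.8% exceeds the 10% threshold, so Beatriz is a related party to Bluewater Pharma AG.

Yes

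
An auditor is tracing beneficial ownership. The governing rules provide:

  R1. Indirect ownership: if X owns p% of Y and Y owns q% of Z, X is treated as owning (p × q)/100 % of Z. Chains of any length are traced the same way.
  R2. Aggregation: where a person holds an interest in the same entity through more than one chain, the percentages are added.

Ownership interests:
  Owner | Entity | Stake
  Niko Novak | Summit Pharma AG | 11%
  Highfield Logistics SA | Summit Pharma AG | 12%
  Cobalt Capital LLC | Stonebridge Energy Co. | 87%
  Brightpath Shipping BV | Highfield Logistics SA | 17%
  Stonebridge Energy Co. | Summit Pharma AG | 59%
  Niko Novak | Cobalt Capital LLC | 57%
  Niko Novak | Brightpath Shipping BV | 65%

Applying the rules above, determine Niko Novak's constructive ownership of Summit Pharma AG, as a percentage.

41.5841%

Chain via Cobalt Capital LLC → Stonebridge Energy Co. (R1): 57% × 87% × 59% = 29.2581% of Summit Pharma AG.
Chain via Brightpath Shipping BV → Highfield Logistics SA (R1): 65% × 17% × 12% = 1.326% of Summit Pharma AG.
Direct interest in Summit Pharma AG: 11%.
Aggregating (R2): 29.2581% + 1.326% + 11% = 41.5841%.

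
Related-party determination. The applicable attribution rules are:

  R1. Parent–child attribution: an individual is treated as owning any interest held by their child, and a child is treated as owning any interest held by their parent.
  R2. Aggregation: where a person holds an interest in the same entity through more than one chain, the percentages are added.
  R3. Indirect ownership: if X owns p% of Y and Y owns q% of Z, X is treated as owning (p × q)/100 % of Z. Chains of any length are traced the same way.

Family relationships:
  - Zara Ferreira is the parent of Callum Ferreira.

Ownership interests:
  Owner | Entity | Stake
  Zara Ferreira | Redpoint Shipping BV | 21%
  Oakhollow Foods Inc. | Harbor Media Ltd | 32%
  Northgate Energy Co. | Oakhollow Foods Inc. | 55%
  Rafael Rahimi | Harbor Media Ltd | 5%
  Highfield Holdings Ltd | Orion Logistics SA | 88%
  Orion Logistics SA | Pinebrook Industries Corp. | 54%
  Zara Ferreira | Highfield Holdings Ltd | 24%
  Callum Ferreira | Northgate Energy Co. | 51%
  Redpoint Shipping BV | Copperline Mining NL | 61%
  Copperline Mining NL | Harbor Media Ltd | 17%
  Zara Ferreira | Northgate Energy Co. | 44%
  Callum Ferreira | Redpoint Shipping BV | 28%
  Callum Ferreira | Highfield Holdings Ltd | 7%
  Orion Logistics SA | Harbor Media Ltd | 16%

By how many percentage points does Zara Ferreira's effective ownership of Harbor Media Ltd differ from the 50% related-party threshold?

By parent–child attribution (R1), Zara Ferreira is treated as also owning Callum Ferreira's interest in Highfield Holdings Ltd, giving 24% + 7% = 31%.
By parent–child attribution (R1), Zara Ferreira is treated as also owning Callum Ferreira's interest in Northgate Energy Co, giving 44% + 51% = 95%.
By parent–child attribution (R1), Zara Ferreira is treated as also owning Callum Ferreira's interest in Redpoint Shipping BV, giving 21% + 28% = 49%.
Chain via Highfield Holdings Ltd → Orion Logistics SA (R3): 31% × 88% × 16% = 4.3648% of Harbor Media Ltd.
Chain via Northgate Energy Co. → Oakhollow Foods Inc. (R3): 95% × 55% × 32% = 16.72% of Harbor Media Ltd.
Chain via Redpoint Shipping BV → Copperline Mining NL (R3): 49% × 61% × 17% = 5.0813% of Harbor Media Ltd.
Aggregating (R2): 4.3648% + 16.72% + 5.0813% = 26.1661%.
26.1661% falls short of the 50% threshold by 23.8339 percentage points.

23.8339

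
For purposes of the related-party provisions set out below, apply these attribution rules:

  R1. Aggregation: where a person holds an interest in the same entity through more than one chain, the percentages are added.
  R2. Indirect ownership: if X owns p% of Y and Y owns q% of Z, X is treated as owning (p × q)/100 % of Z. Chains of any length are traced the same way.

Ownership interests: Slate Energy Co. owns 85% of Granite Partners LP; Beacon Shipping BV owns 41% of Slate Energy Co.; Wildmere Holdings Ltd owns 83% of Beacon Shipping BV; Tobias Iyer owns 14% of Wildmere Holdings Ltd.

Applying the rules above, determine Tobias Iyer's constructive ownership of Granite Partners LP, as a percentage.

4.04957%

Chain via Wildmere Holdings Ltd → Beacon Shipping BV → Slate Energy Co. (R2): 14% × 83% × 41% × 85% = 4.04957% of Granite Partners LP.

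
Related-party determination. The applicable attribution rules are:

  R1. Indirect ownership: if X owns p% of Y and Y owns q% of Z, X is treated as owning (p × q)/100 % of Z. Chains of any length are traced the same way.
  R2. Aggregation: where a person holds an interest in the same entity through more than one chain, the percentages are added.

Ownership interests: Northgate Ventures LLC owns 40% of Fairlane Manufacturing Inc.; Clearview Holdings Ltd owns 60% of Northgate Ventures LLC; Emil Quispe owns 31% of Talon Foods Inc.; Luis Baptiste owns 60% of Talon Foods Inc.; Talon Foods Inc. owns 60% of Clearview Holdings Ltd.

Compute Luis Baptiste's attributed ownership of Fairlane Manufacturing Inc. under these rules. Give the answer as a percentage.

8.64%

Chain via Talon Foods Inc. → Clearview Holdings Ltd → Northgate Ventures LLC (R1): 60% × 60% × 60% × 40% = 8.64% of Fairlane Manufacturing Inc.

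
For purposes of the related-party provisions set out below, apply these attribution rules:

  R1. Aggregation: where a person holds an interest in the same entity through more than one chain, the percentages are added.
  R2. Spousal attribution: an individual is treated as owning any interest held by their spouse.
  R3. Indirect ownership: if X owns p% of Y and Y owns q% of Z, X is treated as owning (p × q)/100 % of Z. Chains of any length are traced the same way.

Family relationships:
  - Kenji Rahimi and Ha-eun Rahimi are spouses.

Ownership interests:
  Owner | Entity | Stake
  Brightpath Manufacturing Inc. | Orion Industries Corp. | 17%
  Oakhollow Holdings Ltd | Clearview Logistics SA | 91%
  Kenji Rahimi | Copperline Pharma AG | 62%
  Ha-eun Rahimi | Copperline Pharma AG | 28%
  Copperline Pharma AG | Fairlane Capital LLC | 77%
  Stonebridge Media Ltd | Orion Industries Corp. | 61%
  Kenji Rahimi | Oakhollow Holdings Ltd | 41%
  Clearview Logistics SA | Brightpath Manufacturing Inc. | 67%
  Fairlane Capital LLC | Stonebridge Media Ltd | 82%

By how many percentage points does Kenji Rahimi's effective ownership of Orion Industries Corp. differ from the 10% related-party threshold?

By spousal attribution (R2), Kenji Rahimi is treated as also owning Ha-eun Rahimi's interest in Copperline Pharma AG, giving 62% + 28% = 90%.
Chain via Oakhollow Holdings Ltd → Clearview Logistics SA → Brightpath Manufacturing Inc. (R3): 41% × 91% × 67% × 17% = 4.249609% of Orion Industries Corp.
Chain via Copperline Pharma AG → Fairlane Capital LLC → Stonebridge Media Ltd (R3): 90% × 77% × 82% × 61% = 34.66386% of Orion Industries Corp.
Aggregating (R1): 4.249609% + 34.66386% = 38.913469%.
38.913469% exceeds the 10% threshold by 28.913469 percentage points.

28.913469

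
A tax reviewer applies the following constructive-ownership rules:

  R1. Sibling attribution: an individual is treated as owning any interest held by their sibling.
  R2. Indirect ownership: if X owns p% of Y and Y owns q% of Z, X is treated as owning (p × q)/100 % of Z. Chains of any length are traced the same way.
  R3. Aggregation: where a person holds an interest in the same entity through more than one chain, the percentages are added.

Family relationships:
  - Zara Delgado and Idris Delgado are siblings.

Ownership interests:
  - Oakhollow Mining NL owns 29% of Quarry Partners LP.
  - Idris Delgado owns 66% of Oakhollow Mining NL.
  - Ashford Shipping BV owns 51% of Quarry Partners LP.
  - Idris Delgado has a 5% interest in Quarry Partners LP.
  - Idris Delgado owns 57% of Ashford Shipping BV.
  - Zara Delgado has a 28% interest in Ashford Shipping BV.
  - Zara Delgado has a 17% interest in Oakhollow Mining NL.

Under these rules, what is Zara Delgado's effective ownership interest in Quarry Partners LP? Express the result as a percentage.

72.42%

By sibling attribution (R1), Zara Delgado is treated as also owning Idris Delgado's interest in Oakhollow Mining NL, giving 17% + 66% = 83%.
By sibling attribution (R1), Zara Delgado is treated as also owning Idris Delgado's interest in Ashford Shipping BV, giving 28% + 57% = 85%.
By sibling attribution (R1), Zara Delgado is treated as owning Idris Delgado's 5% interest in Quarry Partners LP.
Chain via Oakhollow Mining NL (R2): 83% × 29% = 24.07% of Quarry Partners LP.
Chain via Ashford Shipping BV (R2): 85% × 51% = 43.35% of Quarry Partners LP.
Direct interest in Quarry Partners LP: 5%.
Aggregating (R3): 24.07% + 43.35% + 5% = 72.42%.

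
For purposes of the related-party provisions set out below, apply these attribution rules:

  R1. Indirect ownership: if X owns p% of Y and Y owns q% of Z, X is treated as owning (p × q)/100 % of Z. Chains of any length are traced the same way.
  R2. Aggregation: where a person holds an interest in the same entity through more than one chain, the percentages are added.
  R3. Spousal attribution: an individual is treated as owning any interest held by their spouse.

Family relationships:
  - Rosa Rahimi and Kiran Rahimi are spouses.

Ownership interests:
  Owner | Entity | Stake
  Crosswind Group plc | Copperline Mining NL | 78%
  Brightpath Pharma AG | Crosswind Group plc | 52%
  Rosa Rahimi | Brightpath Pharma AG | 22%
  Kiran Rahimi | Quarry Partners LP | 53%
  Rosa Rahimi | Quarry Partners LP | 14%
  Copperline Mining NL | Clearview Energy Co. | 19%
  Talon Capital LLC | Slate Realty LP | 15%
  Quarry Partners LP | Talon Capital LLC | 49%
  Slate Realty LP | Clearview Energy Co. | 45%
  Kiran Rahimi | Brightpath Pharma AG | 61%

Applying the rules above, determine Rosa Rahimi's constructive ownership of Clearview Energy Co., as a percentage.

8.612337%

By spousal attribution (R3), Rosa Rahimi is treated as also owning Kiran Rahimi's interest in Quarry Partners LP, giving 14% + 53% = 67%.
By spousal attribution (R3), Rosa Rahimi is treated as also owning Kiran Rahimi's interest in Brightpath Pharma AG, giving 22% + 61% = 83%.
Chain via Quarry Partners LP → Talon Capital LLC → Slate Realty LP (R1): 67% × 49% × 15% × 45% = 2.216025% of Clearview Energy Co.
Chain via Brightpath Pharma AG → Crosswind Group plc → Copperline Mining NL (R1): 83% × 52% × 78% × 19% = 6.396312% of Clearview Energy Co.
Aggregating (R2): 2.216025% + 6.396312% = 8.612337%.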